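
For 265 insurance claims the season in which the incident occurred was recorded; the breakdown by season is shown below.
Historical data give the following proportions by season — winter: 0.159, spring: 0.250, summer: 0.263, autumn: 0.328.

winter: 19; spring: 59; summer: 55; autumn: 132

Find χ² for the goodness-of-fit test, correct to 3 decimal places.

39.975

Expected counts E_i = n·p_i: 265×0.159 = 42.135, 265×0.250 = 66.25, 265×0.263 = 69.695, 265×0.328 = 86.92.
χ² = (19−42.135)²/42.135 + (59−66.25)²/66.25 + (55−69.695)²/69.695 + (132−86.92)²/86.92
   = 12.7027 + 0.7934 + 3.0984 + 23.3802
Sum = 39.975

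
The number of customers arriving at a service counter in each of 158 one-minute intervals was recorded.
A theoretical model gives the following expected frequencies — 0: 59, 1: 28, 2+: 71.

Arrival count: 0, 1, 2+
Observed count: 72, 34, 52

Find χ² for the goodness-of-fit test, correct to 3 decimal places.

0: (72 − 59)²/59 = 169/59 = 2.8644
1: (34 − 28)²/28 = 36/28 = 1.2857
2+: (52 − 71)²/71 = 361/71 = 5.0845
Sum = 9.235

9.235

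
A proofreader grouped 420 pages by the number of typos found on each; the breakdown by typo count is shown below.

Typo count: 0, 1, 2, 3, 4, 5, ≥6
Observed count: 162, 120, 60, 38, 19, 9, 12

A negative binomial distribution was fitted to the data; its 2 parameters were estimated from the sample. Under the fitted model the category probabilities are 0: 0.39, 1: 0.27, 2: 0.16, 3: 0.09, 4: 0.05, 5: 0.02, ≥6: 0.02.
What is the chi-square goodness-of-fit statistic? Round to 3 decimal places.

Expected counts E_i = n·p_i: 420×0.39 = 163.8, 420×0.27 = 113.4, 420×0.16 = 67.2, 420×0.09 = 37.8, 420×0.05 = 21, 420×0.02 = 8.4, 420×0.02 = 8.4.
cat         O        E   (O−E)²/E
0         162    163.8     0.0198
1         120    113.4     0.3841
2          60     67.2     0.7714
3          38     37.8     0.0011
4          19       21     0.1905
5           9      8.4     0.0429
≥6         12      8.4     1.5429
Sum = 2.953

2.953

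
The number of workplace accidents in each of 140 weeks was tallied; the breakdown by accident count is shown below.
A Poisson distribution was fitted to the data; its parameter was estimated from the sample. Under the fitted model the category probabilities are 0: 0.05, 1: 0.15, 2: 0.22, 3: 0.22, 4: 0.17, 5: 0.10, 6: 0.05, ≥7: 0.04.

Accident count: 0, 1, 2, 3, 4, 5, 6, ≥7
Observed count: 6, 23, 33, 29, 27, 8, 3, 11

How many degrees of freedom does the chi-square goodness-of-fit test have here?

6

There are k = 8 categories and 1 parameter estimated from the data, so df = 8 − 1 − 1 = 6.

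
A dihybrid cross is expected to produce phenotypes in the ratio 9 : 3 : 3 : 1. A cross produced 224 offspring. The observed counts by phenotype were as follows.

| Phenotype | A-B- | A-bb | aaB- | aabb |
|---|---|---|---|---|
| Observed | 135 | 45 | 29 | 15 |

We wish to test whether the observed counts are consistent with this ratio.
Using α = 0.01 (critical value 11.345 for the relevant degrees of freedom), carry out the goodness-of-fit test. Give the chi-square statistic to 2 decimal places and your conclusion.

Ratio total = 16. Expected counts: 224×9/16 = 126, 224×3/16 = 42, 224×3/16 = 42, 224×1/16 = 14.
A-B-: (135 − 126)²/126 = 81/126 = 0.643
A-bb: (45 − 42)²/42 = 9/42 = 0.214
aaB-: (29 − 42)²/42 = 169/42 = 4.024
aabb: (15 − 14)²/14 = 1/14 = 0.071
Sum = 4.95
df = 3. Since 4.95 < 11.345, we do not reject H₀.

4.95; do not reject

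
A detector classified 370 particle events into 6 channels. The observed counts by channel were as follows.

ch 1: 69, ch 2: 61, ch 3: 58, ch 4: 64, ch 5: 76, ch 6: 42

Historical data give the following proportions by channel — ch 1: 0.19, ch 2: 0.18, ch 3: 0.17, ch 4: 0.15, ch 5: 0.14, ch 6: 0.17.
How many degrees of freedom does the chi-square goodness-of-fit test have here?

5

There are k = 6 categories and no parameters were estimated from the data, so df = 6 − 1 = 5.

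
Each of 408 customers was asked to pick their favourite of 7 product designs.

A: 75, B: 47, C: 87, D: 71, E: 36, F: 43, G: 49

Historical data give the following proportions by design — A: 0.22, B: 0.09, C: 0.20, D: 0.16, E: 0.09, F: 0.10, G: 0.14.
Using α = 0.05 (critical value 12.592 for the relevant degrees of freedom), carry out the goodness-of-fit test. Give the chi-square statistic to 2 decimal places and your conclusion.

Expected counts E_i = n·p_i: 408×0.22 = 89.76, 408×0.09 = 36.72, 408×0.20 = 81.6, 408×0.16 = 65.28, 408×0.09 = 36.72, 408×0.10 = 40.8, 408×0.14 = 57.12.
A: (75 − 89.76)²/89.76 = 217.8576/89.76 = 2.427
B: (47 − 36.72)²/36.72 = 105.6784/36.72 = 2.878
C: (87 − 81.6)²/81.6 = 29.16/81.6 = 0.357
D: (71 − 65.28)²/65.28 = 32.7184/65.28 = 0.501
E: (36 − 36.72)²/36.72 = 0.5184/36.72 = 0.014
F: (43 − 40.8)²/40.8 = 4.84/40.8 = 0.119
G: (49 − 57.12)²/57.12 = 65.9344/57.12 = 1.154
Sum = 7.45
df = 6. Since 7.45 < 12.592, we do not reject H₀.

7.45; do not reject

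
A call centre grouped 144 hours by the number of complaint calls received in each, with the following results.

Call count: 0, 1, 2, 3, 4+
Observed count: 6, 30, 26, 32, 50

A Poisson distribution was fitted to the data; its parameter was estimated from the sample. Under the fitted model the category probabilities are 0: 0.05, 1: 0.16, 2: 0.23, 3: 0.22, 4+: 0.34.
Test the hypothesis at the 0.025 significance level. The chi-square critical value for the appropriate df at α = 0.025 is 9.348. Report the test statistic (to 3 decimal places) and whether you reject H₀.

Expected counts E_i = n·p_i: 144×0.05 = 7.2, 144×0.16 = 23.04, 144×0.23 = 33.12, 144×0.22 = 31.68, 144×0.34 = 48.96.
cat         O        E   (O−E)²/E
0           6      7.2     0.2000
1          30    23.04     2.1025
2          26    33.12     1.5306
3          32    31.68     0.0032
4+         50    48.96     0.0221
Sum = 3.858
df = 3. Since 3.858 < 9.348, we do not reject H₀.

3.858; do not reject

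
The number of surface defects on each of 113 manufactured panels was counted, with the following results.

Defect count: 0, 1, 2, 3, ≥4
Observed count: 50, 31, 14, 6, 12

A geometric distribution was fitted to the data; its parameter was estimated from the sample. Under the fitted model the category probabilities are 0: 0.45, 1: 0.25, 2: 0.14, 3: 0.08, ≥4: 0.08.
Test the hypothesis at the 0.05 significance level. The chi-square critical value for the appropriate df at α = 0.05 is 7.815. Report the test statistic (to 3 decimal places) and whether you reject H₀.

Expected counts E_i = n·p_i: 113×0.45 = 50.85, 113×0.25 = 28.25, 113×0.14 = 15.82, 113×0.08 = 9.04, 113×0.08 = 9.04.
χ² = (50−50.85)²/50.85 + (31−28.25)²/28.25 + (14−15.82)²/15.82 + (6−9.04)²/9.04 + (12−9.04)²/9.04
   = 0.0142 + 0.2677 + 0.2094 + 1.0223 + 0.9692
Sum = 2.483
df = 3. Since 2.483 < 7.815, we do not reject H₀.

2.483; do not reject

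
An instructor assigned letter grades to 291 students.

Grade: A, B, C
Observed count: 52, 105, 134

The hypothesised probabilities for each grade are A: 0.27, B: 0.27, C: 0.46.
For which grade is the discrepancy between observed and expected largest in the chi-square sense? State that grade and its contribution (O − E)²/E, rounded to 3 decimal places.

A, 8.985

Expected counts E_i = n·p_i: 291×0.27 = 78.57, 291×0.27 = 78.57, 291×0.46 = 133.86.
cat         O        E   (O−E)²/E
A          52    78.57     8.9852
B         105    78.57     8.8907
C         134   133.86     0.0001
The largest term is for A: 8.985.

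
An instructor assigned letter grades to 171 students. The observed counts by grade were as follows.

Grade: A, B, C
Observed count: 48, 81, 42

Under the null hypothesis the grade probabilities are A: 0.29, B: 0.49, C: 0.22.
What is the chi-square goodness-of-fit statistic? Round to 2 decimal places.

0.65

Expected counts E_i = n·p_i: 171×0.29 = 49.59, 171×0.49 = 83.79, 171×0.22 = 37.62.
A: (48 − 49.59)²/49.59 = 2.5281/49.59 = 0.051
B: (81 − 83.79)²/83.79 = 7.7841/83.79 = 0.093
C: (42 − 37.62)²/37.62 = 19.1844/37.62 = 0.510
Sum = 0.65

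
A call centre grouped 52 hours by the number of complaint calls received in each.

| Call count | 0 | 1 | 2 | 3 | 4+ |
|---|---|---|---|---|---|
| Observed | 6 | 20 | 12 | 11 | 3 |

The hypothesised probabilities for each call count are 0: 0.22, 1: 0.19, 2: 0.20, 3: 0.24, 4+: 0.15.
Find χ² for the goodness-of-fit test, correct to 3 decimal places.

Expected counts E_i = n·p_i: 52×0.22 = 11.44, 52×0.19 = 9.88, 52×0.20 = 10.4, 52×0.24 = 12.48, 52×0.15 = 7.8.
cat         O        E   (O−E)²/E
0           6    11.44     2.5869
1          20     9.88    10.3658
2          12     10.4     0.2462
3          11    12.48     0.1755
4+          3      7.8     2.9538
Sum = 16.328

16.328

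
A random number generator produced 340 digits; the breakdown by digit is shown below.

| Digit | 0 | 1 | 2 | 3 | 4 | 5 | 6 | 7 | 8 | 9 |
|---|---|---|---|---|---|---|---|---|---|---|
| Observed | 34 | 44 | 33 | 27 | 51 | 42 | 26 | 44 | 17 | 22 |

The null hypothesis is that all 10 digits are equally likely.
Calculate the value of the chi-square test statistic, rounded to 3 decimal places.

Expected count for each of the 10 categories: 340/10 = 34.
0: (34 − 34)²/34 = 0/34 = 0.0000
1: (44 − 34)²/34 = 100/34 = 2.9412
2: (33 − 34)²/34 = 1/34 = 0.0294
3: (27 − 34)²/34 = 49/34 = 1.4412
4: (51 − 34)²/34 = 289/34 = 8.5000
5: (42 − 34)²/34 = 64/34 = 1.8824
6: (26 − 34)²/34 = 64/34 = 1.8824
7: (44 − 34)²/34 = 100/34 = 2.9412
8: (17 − 34)²/34 = 289/34 = 8.5000
9: (22 − 34)²/34 = 144/34 = 4.2353
Sum = 32.353

32.353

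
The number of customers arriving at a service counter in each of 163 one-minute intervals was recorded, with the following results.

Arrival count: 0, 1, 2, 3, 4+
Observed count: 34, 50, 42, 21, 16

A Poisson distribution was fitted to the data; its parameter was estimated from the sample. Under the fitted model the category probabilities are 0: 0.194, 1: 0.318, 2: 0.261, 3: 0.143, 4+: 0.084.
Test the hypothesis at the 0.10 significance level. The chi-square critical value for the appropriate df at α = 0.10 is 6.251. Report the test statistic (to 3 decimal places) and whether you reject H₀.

Expected counts E_i = n·p_i: 163×0.194 = 31.622, 163×0.318 = 51.834, 163×0.261 = 42.543, 163×0.143 = 23.309, 163×0.084 = 13.692.
cat         O        E   (O−E)²/E
0          34   31.622     0.1788
1          50   51.834     0.0649
2          42   42.543     0.0069
3          21   23.309     0.2287
4+         16   13.692     0.3890
Sum = 0.868
df = 3. Since 0.868 < 6.251, we do not reject H₀.

0.868; do not reject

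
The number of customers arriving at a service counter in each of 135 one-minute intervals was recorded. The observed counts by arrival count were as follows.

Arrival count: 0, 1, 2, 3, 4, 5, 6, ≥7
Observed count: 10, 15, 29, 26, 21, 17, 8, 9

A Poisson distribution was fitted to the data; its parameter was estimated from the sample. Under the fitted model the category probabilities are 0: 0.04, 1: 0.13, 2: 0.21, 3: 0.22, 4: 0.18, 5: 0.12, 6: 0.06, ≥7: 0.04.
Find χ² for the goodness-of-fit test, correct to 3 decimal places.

7.654

Expected counts E_i = n·p_i: 135×0.04 = 5.4, 135×0.13 = 17.55, 135×0.21 = 28.35, 135×0.22 = 29.7, 135×0.18 = 24.3, 135×0.12 = 16.2, 135×0.06 = 8.1, 135×0.04 = 5.4.
0: (10 − 5.4)²/5.4 = 21.16/5.4 = 3.9185
1: (15 − 17.55)²/17.55 = 6.5025/17.55 = 0.3705
2: (29 − 28.35)²/28.35 = 0.4225/28.35 = 0.0149
3: (26 − 29.7)²/29.7 = 13.69/29.7 = 0.4609
4: (21 − 24.3)²/24.3 = 10.89/24.3 = 0.4481
5: (17 − 16.2)²/16.2 = 0.64/16.2 = 0.0395
6: (8 − 8.1)²/8.1 = 0.01/8.1 = 0.0012
≥7: (9 − 5.4)²/5.4 = 12.96/5.4 = 2.4000
Sum = 7.654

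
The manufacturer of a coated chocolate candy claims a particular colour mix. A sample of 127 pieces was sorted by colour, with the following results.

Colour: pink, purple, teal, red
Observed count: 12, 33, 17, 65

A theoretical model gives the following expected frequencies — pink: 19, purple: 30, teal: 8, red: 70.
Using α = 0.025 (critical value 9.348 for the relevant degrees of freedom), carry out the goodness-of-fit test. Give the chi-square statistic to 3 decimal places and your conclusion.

13.361; reject

χ² = (12−19)²/19 + (33−30)²/30 + (17−8)²/8 + (65−70)²/70
   = 2.5789 + 0.3000 + 10.1250 + 0.3571
Sum = 13.361
df = 3. Since 13.361 > 9.348, we reject H₀.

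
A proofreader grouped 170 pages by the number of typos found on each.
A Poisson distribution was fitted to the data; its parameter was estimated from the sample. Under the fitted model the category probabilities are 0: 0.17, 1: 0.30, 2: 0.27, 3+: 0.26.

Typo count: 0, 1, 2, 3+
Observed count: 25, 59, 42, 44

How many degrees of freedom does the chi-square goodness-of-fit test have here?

2

There are k = 4 categories and 1 parameter estimated from the data, so df = 4 − 1 − 1 = 2.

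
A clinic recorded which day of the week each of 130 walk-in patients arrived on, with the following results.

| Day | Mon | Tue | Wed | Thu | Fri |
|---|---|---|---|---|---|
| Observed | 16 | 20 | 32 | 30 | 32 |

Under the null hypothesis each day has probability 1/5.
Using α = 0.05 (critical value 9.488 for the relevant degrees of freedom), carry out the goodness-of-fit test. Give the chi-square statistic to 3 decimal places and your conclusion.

8.615; do not reject

Under H₀ each category has probability 1/5, so each expected count is 130/5 = 26.
Mon: (16 − 26)²/26 = 100/26 = 3.8462
Tue: (20 − 26)²/26 = 36/26 = 1.3846
Wed: (32 − 26)²/26 = 36/26 = 1.3846
Thu: (30 − 26)²/26 = 16/26 = 0.6154
Fri: (32 − 26)²/26 = 36/26 = 1.3846
Sum = 8.615
df = 4. Since 8.615 < 9.488, we do not reject H₀.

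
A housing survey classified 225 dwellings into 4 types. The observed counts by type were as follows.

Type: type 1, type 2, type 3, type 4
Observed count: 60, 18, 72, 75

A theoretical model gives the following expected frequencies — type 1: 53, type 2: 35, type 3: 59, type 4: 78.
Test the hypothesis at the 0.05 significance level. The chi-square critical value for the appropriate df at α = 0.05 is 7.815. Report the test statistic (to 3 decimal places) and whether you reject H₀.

χ² = (60−53)²/53 + (18−35)²/35 + (72−59)²/59 + (75−78)²/78
   = 0.9245 + 8.2571 + 2.8644 + 0.1154
Sum = 12.161
df = 3. Since 12.161 > 7.815, we reject H₀.

12.161; reject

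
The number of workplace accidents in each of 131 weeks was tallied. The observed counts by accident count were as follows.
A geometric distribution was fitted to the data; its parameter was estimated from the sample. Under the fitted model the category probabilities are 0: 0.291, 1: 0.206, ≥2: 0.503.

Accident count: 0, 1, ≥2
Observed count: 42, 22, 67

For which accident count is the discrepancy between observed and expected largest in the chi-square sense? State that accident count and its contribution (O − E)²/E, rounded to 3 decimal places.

Expected counts E_i = n·p_i: 131×0.291 = 38.121, 131×0.206 = 26.986, 131×0.503 = 65.893.
χ² = (42−38.121)²/38.121 + (22−26.986)²/26.986 + (67−65.893)²/65.893
   = 0.3947 + 0.9212 + 0.0186
The largest term is for 1: 0.921.

1, 0.921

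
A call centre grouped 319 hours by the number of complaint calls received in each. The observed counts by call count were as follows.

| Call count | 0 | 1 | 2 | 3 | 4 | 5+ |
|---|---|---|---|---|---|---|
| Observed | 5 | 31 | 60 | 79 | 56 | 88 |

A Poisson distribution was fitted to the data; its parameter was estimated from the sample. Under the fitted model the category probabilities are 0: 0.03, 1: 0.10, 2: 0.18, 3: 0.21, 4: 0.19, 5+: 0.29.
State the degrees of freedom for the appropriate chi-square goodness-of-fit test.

There are k = 6 categories and 1 parameter estimated from the data, so df = 6 − 1 − 1 = 4.

4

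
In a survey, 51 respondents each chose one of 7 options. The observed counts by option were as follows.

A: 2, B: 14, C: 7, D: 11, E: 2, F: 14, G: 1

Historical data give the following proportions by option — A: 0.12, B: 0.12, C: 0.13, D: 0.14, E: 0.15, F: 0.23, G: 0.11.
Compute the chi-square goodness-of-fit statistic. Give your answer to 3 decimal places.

23.428

Expected counts E_i = n·p_i: 51×0.12 = 6.12, 51×0.12 = 6.12, 51×0.13 = 6.63, 51×0.14 = 7.14, 51×0.15 = 7.65, 51×0.23 = 11.73, 51×0.11 = 5.61.
χ² = (2−6.12)²/6.12 + (14−6.12)²/6.12 + (7−6.63)²/6.63 + (11−7.14)²/7.14 + (2−7.65)²/7.65 + (14−11.73)²/11.73 + (1−5.61)²/5.61
   = 2.7736 + 10.1461 + 0.0206 + 2.0868 + 4.1729 + 0.4393 + 3.7883
Sum = 23.428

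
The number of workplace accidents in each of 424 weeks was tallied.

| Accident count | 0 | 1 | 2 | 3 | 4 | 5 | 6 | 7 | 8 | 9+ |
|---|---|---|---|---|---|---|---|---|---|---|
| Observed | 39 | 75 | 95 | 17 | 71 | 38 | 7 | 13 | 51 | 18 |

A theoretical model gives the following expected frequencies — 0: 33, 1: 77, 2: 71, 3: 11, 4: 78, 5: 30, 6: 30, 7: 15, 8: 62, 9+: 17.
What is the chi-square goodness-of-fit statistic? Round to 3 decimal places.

cat         O        E   (O−E)²/E
0          39       33     1.0909
1          75       77     0.0519
2          95       71     8.1127
3          17       11     3.2727
4          71       78     0.6282
5          38       30     2.1333
6           7       30    17.6333
7          13       15     0.2667
8          51       62     1.9516
9+         18       17     0.0588
Sum = 35.200

35.200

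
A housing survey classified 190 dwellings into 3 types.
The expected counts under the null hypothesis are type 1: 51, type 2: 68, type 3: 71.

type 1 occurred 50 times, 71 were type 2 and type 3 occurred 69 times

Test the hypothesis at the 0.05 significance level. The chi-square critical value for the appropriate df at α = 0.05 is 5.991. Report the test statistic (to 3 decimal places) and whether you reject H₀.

0.208; do not reject

type 1: (50 − 51)²/51 = 1/51 = 0.0196
type 2: (71 − 68)²/68 = 9/68 = 0.1324
type 3: (69 − 71)²/71 = 4/71 = 0.0563
Sum = 0.208
df = 2. Since 0.208 < 5.991, we do not reject H₀.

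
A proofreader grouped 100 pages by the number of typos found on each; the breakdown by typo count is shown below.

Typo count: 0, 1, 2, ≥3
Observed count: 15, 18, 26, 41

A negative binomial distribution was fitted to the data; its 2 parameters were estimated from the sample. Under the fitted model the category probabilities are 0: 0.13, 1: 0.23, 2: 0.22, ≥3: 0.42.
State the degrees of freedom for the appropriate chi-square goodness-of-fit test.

There are k = 4 categories and 2 parameters estimated from the data, so df = 4 − 1 − 2 = 1.

1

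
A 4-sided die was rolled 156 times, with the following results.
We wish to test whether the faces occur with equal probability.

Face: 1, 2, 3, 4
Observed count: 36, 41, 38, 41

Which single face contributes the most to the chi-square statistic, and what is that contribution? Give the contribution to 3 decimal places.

Expected count for each of the 4 categories: 156/4 = 39.
χ² = (36−39)²/39 + (41−39)²/39 + (38−39)²/39 + (41−39)²/39
   = 0.2308 + 0.1026 + 0.0256 + 0.1026
The largest term is for 1: 0.231.

1, 0.231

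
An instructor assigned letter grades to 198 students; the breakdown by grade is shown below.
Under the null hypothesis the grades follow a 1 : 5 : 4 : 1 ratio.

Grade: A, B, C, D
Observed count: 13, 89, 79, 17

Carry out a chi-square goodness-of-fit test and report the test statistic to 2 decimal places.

Ratio total = 11. Expected counts: 198×1/11 = 18, 198×5/11 = 90, 198×4/11 = 72, 198×1/11 = 18.
χ² = (13−18)²/18 + (89−90)²/90 + (79−72)²/72 + (17−18)²/18
   = 1.389 + 0.011 + 0.681 + 0.056
Sum = 2.14

2.14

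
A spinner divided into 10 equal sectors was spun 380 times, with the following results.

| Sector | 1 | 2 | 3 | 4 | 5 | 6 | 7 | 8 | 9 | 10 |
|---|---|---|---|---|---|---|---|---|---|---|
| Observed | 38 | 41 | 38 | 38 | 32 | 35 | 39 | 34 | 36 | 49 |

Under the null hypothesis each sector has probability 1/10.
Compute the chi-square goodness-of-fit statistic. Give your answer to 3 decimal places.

5.158

Under H₀ each category has probability 1/10, so each expected count is 380/10 = 38.
1: (38 − 38)²/38 = 0/38 = 0.0000
2: (41 − 38)²/38 = 9/38 = 0.2368
3: (38 − 38)²/38 = 0/38 = 0.0000
4: (38 − 38)²/38 = 0/38 = 0.0000
5: (32 − 38)²/38 = 36/38 = 0.9474
6: (35 − 38)²/38 = 9/38 = 0.2368
7: (39 − 38)²/38 = 1/38 = 0.0263
8: (34 − 38)²/38 = 16/38 = 0.4211
9: (36 − 38)²/38 = 4/38 = 0.1053
10: (49 − 38)²/38 = 121/38 = 3.1842
Sum = 5.158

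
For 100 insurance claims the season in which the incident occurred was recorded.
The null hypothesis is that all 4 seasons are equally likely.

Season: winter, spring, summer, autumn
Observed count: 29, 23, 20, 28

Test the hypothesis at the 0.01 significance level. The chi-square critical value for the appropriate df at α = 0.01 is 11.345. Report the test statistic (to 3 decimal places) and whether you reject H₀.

2.160; do not reject

Under H₀ each category has probability 1/4, so each expected count is 100/4 = 25.
χ² = (29−25)²/25 + (23−25)²/25 + (20−25)²/25 + (28−25)²/25
   = 0.6400 + 0.1600 + 1.0000 + 0.3600
Sum = 2.160
df = 3. Since 2.160 < 11.345, we do not reject H₀.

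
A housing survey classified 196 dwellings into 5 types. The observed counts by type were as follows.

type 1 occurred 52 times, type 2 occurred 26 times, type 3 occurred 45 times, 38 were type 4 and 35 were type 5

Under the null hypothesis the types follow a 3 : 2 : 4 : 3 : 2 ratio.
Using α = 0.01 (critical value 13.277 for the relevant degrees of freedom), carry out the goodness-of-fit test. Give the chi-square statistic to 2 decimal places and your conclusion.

Ratio total = 14. Expected counts: 196×3/14 = 42, 196×2/14 = 28, 196×4/14 = 56, 196×3/14 = 42, 196×2/14 = 28.
χ² = (52−42)²/42 + (26−28)²/28 + (45−56)²/56 + (38−42)²/42 + (35−28)²/28
   = 2.381 + 0.143 + 2.161 + 0.381 + 1.750
Sum = 6.82
df = 4. Since 6.82 < 13.277, we do not reject H₀.

6.82; do not reject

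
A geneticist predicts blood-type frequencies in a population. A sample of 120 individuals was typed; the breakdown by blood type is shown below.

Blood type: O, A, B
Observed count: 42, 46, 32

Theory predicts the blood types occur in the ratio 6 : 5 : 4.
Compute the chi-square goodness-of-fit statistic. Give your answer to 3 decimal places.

Ratio total = 15. Expected counts: 120×6/15 = 48, 120×5/15 = 40, 120×4/15 = 32.
χ² = (42−48)²/48 + (46−40)²/40 + (32−32)²/32
   = 0.7500 + 0.9000 + 0.0000
Sum = 1.650

1.650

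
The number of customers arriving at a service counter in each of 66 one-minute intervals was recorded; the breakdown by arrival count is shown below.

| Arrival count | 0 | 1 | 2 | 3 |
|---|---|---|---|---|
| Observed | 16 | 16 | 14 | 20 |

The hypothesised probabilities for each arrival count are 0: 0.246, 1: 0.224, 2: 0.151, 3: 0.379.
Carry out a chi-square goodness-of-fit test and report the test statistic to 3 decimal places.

Expected counts E_i = n·p_i: 66×0.246 = 16.236, 66×0.224 = 14.784, 66×0.151 = 9.966, 66×0.379 = 25.014.
0: (16 − 16.236)²/16.236 = 0.055696/16.236 = 0.0034
1: (16 − 14.784)²/14.784 = 1.478656/14.784 = 0.1000
2: (14 − 9.966)²/9.966 = 16.273156/9.966 = 1.6329
3: (20 − 25.014)²/25.014 = 25.140196/25.014 = 1.0050
Sum = 2.741

2.741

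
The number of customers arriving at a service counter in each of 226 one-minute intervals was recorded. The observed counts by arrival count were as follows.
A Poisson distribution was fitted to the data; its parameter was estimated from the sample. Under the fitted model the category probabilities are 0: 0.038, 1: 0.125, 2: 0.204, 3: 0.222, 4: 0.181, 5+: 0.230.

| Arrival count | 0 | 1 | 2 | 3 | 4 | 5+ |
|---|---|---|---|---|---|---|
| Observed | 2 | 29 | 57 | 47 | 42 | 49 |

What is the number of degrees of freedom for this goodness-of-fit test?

There are k = 6 categories and 1 parameter estimated from the data, so df = 6 − 1 − 1 = 4.

4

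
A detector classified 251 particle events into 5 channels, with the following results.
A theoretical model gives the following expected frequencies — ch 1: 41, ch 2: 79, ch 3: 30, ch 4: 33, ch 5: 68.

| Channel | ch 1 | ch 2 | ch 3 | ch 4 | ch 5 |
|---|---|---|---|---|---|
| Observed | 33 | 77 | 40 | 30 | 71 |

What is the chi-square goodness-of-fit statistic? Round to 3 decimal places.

5.350

cat         O        E   (O−E)²/E
ch 1       33       41     1.5610
ch 2       77       79     0.0506
ch 3       40       30     3.3333
ch 4       30       33     0.2727
ch 5       71       68     0.1324
Sum = 5.350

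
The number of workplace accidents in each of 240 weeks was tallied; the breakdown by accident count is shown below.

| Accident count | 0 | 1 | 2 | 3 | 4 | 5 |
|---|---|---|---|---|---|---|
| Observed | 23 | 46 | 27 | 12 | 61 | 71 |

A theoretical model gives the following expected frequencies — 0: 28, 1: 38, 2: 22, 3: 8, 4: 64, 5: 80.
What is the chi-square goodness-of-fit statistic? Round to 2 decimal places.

χ² = (23−28)²/28 + (46−38)²/38 + (27−22)²/22 + (12−8)²/8 + (61−64)²/64 + (71−80)²/80
   = 0.893 + 1.684 + 1.136 + 2.000 + 0.141 + 1.013
Sum = 6.87

6.87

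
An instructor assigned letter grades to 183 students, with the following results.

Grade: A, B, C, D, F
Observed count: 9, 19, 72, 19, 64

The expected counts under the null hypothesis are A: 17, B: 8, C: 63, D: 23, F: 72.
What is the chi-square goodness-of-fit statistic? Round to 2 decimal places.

21.76

A: (9 − 17)²/17 = 64/17 = 3.765
B: (19 − 8)²/8 = 121/8 = 15.125
C: (72 − 63)²/63 = 81/63 = 1.286
D: (19 − 23)²/23 = 16/23 = 0.696
F: (64 − 72)²/72 = 64/72 = 0.889
Sum = 21.76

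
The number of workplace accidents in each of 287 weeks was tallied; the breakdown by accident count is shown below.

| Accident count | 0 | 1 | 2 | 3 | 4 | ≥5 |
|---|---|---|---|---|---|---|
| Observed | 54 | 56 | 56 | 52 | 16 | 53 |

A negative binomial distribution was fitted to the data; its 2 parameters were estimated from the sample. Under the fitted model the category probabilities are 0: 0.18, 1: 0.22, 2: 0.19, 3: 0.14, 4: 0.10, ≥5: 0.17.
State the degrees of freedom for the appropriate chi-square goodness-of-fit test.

There are k = 6 categories and 2 parameters estimated from the data, so df = 6 − 1 − 2 = 3.

3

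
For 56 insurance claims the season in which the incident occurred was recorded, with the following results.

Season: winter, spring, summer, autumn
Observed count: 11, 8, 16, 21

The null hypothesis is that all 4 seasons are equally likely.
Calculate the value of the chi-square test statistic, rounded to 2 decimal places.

7.00

Under H₀ each category has probability 1/4, so each expected count is 56/4 = 14.
cat         O        E   (O−E)²/E
winter     11       14      0.643
spring      8       14      2.571
summer     16       14      0.286
autumn     21       14      3.500
Sum = 7.00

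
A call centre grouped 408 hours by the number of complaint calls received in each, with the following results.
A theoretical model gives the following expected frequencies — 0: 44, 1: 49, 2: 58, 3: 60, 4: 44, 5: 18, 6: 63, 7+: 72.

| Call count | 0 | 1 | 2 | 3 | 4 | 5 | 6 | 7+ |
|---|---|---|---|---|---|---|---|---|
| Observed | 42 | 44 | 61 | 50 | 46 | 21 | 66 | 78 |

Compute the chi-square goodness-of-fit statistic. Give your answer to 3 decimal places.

0: (42 − 44)²/44 = 4/44 = 0.0909
1: (44 − 49)²/49 = 25/49 = 0.5102
2: (61 − 58)²/58 = 9/58 = 0.1552
3: (50 − 60)²/60 = 100/60 = 1.6667
4: (46 − 44)²/44 = 4/44 = 0.0909
5: (21 − 18)²/18 = 9/18 = 0.5000
6: (66 − 63)²/63 = 9/63 = 0.1429
7+: (78 − 72)²/72 = 36/72 = 0.5000
Sum = 3.657

3.657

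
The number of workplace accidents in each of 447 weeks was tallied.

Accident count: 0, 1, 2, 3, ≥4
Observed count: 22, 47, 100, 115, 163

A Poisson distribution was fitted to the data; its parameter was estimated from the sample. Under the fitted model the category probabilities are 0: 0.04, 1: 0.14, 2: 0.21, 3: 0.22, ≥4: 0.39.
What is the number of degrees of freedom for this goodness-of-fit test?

There are k = 5 categories and 1 parameter estimated from the data, so df = 5 − 1 − 1 = 3.

3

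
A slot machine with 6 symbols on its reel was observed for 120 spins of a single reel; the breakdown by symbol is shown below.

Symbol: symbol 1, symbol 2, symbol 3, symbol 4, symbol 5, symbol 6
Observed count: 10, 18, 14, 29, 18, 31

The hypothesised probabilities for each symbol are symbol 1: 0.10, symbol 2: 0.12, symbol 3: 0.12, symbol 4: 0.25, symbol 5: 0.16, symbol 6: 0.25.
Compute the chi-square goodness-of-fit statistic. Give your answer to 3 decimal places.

1.386

Expected counts E_i = n·p_i: 120×0.10 = 12, 120×0.12 = 14.4, 120×0.12 = 14.4, 120×0.25 = 30, 120×0.16 = 19.2, 120×0.25 = 30.
cat           O        E   (O−E)²/E
symbol 1     10       12     0.3333
symbol 2     18     14.4     0.9000
symbol 3     14     14.4     0.0111
symbol 4     29       30     0.0333
symbol 5     18     19.2     0.0750
symbol 6     31       30     0.0333
Sum = 1.386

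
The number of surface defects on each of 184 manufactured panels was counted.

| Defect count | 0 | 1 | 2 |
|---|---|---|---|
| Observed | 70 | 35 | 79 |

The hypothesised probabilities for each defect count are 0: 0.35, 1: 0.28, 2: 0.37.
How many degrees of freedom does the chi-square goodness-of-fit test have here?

There are k = 3 categories and no parameters were estimated from the data, so df = 3 − 1 = 2.

2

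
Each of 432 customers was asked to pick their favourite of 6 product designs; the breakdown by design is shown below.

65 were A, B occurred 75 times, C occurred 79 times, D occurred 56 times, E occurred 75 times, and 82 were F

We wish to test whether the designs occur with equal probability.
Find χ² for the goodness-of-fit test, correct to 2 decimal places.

6.56

Expected count for each of the 6 categories: 432/6 = 72.
A: (65 − 72)²/72 = 49/72 = 0.681
B: (75 − 72)²/72 = 9/72 = 0.125
C: (79 − 72)²/72 = 49/72 = 0.681
D: (56 − 72)²/72 = 256/72 = 3.556
E: (75 − 72)²/72 = 9/72 = 0.125
F: (82 − 72)²/72 = 100/72 = 1.389
Sum = 6.56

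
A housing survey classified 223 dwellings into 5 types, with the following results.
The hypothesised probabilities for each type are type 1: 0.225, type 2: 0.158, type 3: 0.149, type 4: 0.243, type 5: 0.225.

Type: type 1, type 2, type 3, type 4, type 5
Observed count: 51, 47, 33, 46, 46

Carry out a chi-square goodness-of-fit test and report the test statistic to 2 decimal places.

Expected counts E_i = n·p_i: 223×0.225 = 50.175, 223×0.158 = 35.234, 223×0.149 = 33.227, 223×0.243 = 54.189, 223×0.225 = 50.175.
type 1: (51 − 50.175)²/50.175 = 0.680625/50.175 = 0.014
type 2: (47 − 35.234)²/35.234 = 138.438756/35.234 = 3.929
type 3: (33 − 33.227)²/33.227 = 0.051529/33.227 = 0.002
type 4: (46 − 54.189)²/54.189 = 67.059721/54.189 = 1.238
type 5: (46 − 50.175)²/50.175 = 17.430625/50.175 = 0.347
Sum = 5.53

5.53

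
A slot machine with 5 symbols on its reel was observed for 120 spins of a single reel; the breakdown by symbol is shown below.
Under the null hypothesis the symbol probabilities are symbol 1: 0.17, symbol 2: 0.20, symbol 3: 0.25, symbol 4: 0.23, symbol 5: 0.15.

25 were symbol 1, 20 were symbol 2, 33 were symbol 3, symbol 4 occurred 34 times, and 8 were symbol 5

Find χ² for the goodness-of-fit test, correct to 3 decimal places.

Expected counts E_i = n·p_i: 120×0.17 = 20.4, 120×0.20 = 24, 120×0.25 = 30, 120×0.23 = 27.6, 120×0.15 = 18.
χ² = (25−20.4)²/20.4 + (20−24)²/24 + (33−30)²/30 + (34−27.6)²/27.6 + (8−18)²/18
   = 1.0373 + 0.6667 + 0.3000 + 1.4841 + 5.5556
Sum = 9.044

9.044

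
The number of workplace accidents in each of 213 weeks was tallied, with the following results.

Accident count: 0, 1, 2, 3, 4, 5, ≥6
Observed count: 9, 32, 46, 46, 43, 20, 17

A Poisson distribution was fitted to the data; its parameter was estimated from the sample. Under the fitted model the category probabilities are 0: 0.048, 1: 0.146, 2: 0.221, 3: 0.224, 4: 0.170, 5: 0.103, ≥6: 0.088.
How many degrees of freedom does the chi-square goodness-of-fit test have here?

There are k = 7 categories and 1 parameter estimated from the data, so df = 7 − 1 − 1 = 5.

5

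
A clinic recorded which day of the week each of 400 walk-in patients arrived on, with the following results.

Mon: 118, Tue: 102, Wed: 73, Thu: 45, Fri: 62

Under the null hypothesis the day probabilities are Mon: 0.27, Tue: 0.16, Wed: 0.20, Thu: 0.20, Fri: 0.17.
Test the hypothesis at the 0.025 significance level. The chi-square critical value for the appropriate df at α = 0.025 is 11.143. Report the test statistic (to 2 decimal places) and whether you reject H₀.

Expected counts E_i = n·p_i: 400×0.27 = 108, 400×0.16 = 64, 400×0.20 = 80, 400×0.20 = 80, 400×0.17 = 68.
χ² = (118−108)²/108 + (102−64)²/64 + (73−80)²/80 + (45−80)²/80 + (62−68)²/68
   = 0.926 + 22.563 + 0.613 + 15.313 + 0.529
Sum = 39.94
df = 4. Since 39.94 > 11.143, we reject H₀.

39.94; reject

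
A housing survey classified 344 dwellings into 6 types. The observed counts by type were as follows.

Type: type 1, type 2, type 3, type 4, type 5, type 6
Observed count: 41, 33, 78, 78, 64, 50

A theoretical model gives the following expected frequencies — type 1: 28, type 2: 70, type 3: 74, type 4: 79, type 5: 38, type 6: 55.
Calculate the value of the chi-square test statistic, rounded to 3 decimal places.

44.066

cat         O        E   (O−E)²/E
type 1     41       28     6.0357
type 2     33       70    19.5571
type 3     78       74     0.2162
type 4     78       79     0.0127
type 5     64       38    17.7895
type 6     50       55     0.4545
Sum = 44.066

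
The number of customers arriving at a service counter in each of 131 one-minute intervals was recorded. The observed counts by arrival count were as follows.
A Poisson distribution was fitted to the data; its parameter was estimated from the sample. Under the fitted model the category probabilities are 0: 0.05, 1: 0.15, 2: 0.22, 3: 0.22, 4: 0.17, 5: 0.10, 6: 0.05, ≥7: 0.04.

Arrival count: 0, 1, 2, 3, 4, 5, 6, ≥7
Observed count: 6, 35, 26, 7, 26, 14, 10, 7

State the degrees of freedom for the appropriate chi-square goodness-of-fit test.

There are k = 8 categories and 1 parameter estimated from the data, so df = 8 − 1 − 1 = 6.

6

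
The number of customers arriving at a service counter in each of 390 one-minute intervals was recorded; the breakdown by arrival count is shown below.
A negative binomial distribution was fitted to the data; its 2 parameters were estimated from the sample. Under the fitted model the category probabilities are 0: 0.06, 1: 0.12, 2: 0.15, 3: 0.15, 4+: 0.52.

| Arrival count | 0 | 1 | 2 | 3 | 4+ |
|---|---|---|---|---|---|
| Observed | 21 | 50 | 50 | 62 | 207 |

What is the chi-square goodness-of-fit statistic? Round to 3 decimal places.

1.996

Expected counts E_i = n·p_i: 390×0.06 = 23.4, 390×0.12 = 46.8, 390×0.15 = 58.5, 390×0.15 = 58.5, 390×0.52 = 202.8.
0: (21 − 23.4)²/23.4 = 5.76/23.4 = 0.2462
1: (50 − 46.8)²/46.8 = 10.24/46.8 = 0.2188
2: (50 − 58.5)²/58.5 = 72.25/58.5 = 1.2350
3: (62 − 58.5)²/58.5 = 12.25/58.5 = 0.2094
4+: (207 − 202.8)²/202.8 = 17.64/202.8 = 0.0870
Sum = 1.996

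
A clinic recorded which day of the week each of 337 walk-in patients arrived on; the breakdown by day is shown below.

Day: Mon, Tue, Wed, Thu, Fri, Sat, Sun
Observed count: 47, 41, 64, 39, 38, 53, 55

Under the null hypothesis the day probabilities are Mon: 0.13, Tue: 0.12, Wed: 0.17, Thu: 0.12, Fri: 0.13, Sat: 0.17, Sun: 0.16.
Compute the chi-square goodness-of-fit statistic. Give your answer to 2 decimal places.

Expected counts E_i = n·p_i: 337×0.13 = 43.81, 337×0.12 = 40.44, 337×0.17 = 57.29, 337×0.12 = 40.44, 337×0.13 = 43.81, 337×0.17 = 57.29, 337×0.16 = 53.92.
Mon: (47 − 43.81)²/43.81 = 10.1761/43.81 = 0.232
Tue: (41 − 40.44)²/40.44 = 0.3136/40.44 = 0.008
Wed: (64 − 57.29)²/57.29 = 45.0241/57.29 = 0.786
Thu: (39 − 40.44)²/40.44 = 2.0736/40.44 = 0.051
Fri: (38 − 43.81)²/43.81 = 33.7561/43.81 = 0.771
Sat: (53 − 57.29)²/57.29 = 18.4041/57.29 = 0.321
Sun: (55 − 53.92)²/53.92 = 1.1664/53.92 = 0.022
Sum = 2.19

2.19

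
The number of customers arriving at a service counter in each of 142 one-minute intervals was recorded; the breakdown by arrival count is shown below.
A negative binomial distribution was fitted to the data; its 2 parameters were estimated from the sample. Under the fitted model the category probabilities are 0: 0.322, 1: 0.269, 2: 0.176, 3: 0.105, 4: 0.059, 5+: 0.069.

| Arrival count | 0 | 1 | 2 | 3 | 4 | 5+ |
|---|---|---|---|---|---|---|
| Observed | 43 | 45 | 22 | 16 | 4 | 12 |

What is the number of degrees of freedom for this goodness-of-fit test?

3

There are k = 6 categories and 2 parameters estimated from the data, so df = 6 − 1 − 2 = 3.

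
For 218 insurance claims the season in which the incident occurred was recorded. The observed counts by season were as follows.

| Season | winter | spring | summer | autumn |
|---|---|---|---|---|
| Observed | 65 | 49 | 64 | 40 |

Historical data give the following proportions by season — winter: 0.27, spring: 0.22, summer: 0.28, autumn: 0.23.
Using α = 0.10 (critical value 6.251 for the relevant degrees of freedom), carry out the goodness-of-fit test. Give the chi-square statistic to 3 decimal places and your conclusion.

Expected counts E_i = n·p_i: 218×0.27 = 58.86, 218×0.22 = 47.96, 218×0.28 = 61.04, 218×0.23 = 50.14.
χ² = (65−58.86)²/58.86 + (49−47.96)²/47.96 + (64−61.04)²/61.04 + (40−50.14)²/50.14
   = 0.6405 + 0.0226 + 0.1435 + 2.0507
Sum = 2.857
df = 3. Since 2.857 < 6.251, we do not reject H₀.

2.857; do not reject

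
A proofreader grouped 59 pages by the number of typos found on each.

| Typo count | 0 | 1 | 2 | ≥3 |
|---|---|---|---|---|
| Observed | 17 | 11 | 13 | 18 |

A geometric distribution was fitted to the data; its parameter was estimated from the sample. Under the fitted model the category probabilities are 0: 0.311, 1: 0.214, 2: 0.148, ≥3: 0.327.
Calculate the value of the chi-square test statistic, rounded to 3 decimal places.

Expected counts E_i = n·p_i: 59×0.311 = 18.349, 59×0.214 = 12.626, 59×0.148 = 8.732, 59×0.327 = 19.293.
cat         O        E   (O−E)²/E
0          17   18.349     0.0992
1          11   12.626     0.2094
2          13    8.732     2.0861
≥3         18   19.293     0.0867
Sum = 2.481

2.481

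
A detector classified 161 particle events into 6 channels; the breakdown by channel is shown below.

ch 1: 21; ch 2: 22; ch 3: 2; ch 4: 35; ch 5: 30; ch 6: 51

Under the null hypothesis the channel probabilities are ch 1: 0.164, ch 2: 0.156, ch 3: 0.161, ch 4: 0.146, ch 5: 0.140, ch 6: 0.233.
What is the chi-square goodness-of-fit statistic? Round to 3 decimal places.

Expected counts E_i = n·p_i: 161×0.164 = 26.404, 161×0.156 = 25.116, 161×0.161 = 25.921, 161×0.146 = 23.506, 161×0.140 = 22.54, 161×0.233 = 37.513.
χ² = (21−26.404)²/26.404 + (22−25.116)²/25.116 + (2−25.921)²/25.921 + (35−23.506)²/23.506 + (30−22.54)²/22.54 + (51−37.513)²/37.513
   = 1.1060 + 0.3866 + 22.0753 + 5.6204 + 2.4690 + 4.8490
Sum = 36.506

36.506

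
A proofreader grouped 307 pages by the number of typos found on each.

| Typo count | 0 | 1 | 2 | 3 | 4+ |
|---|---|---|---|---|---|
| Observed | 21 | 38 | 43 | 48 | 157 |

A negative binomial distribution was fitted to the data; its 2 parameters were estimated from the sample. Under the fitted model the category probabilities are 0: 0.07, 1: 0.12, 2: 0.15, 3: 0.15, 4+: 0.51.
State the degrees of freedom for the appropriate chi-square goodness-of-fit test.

There are k = 5 categories and 2 parameters estimated from the data, so df = 5 − 1 − 2 = 2.

2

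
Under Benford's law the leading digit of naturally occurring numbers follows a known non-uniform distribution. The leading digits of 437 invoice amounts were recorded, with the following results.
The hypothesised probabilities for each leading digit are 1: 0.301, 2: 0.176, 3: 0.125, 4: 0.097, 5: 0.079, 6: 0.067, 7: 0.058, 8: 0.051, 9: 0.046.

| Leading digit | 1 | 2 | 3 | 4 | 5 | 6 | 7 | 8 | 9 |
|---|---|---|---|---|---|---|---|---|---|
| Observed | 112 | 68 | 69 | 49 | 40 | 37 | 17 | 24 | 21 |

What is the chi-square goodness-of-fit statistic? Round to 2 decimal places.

Expected counts E_i = n·p_i: 437×0.301 = 131.537, 437×0.176 = 76.912, 437×0.125 = 54.625, 437×0.097 = 42.389, 437×0.079 = 34.523, 437×0.067 = 29.279, 437×0.058 = 25.346, 437×0.051 = 22.287, 437×0.046 = 20.102.
cat         O        E   (O−E)²/E
1         112  131.537      2.902
2          68   76.912      1.033
3          69   54.625      3.783
4          49   42.389      1.031
5          40   34.523      0.869
6          37   29.279      2.036
7          17   25.346      2.748
8          24   22.287      0.132
9          21   20.102      0.040
Sum = 14.57

14.57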